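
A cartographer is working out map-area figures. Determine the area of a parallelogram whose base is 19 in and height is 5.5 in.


Shape: parallelogram
Base b = 19 in, Height h = 5.5 in
Formula: A = b * h
A = 19 * 5.5
A = 104.5
104.5 in^2


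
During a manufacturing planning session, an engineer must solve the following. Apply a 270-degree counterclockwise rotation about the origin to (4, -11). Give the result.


Transformation: rotation about the origin
Original point: (4, -11)
Rule for 270 deg counterclockwise: (x, y) -> (y, -x)
Apply: (4, -11) -> (-11, -4)
(-11, -4)


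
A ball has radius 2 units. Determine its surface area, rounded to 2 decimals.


Shape: sphere
Radius r = 2 units
Formula: SA = 4 * pi * r^2
r^2 = 4
SA = 4 * pi * 4
SA = 16 * pi
SA = 50.27
50.27 units^2


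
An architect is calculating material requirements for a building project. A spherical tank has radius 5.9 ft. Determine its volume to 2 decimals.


Shape: sphere
Radius r = 5.9 ft
Formula: V = (4/3) * pi * r^3
r^3 = 205.379
(4/3) * 205.379 = 273.838667
V = 273.838667 * pi
V = 860.29
860.29 ft^3


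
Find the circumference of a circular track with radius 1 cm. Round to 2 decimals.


Shape: circle
Radius r = 1 cm
Formula: C = 2 * pi * r
C = 2 * pi * 1
C = 2 * pi
C = 6.28
6.28 cm


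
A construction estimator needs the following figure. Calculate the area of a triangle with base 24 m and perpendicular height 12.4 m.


Shape: triangle
Base b = 24 m, Height h = 12.4 m
Formula: A = (1/2) * b * h
A = 0.5 * 24 * 12.4
A = 0.5 * 297.6
A = 148.8
148.8 m^2


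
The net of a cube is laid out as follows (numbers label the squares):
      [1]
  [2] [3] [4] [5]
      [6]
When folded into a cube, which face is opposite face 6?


Net: cross layout. Take square 3 as the base (bottom).
Fold the four squares in the horizontal row up around 3: 2 -> left, 4 -> right, 5 wraps to the top.
Fold 1 and 6 up from 3: 1 -> back, 6 -> front.
Opposite pairs are therefore: (1, 6), (2, 4), (3, 5).
Face 6 is opposite face 1.
face 1


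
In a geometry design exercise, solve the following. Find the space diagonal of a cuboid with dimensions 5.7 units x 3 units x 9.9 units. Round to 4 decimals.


Shape: rectangular box (space diagonal)
l = 5.7 units, w = 3 units, h = 9.9 units
Visualize: the diagonal of the base, then a right triangle with that diagonal and the height.
Formula: d = sqrt(l^2 + w^2 + h^2)
l^2 + w^2 + h^2 = 32.49 + 9 + 98.01 = 139.5
d = sqrt(139.5)
d = 11.811
11.811 units


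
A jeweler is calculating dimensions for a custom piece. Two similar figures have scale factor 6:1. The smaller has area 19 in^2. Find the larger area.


Linear scale factor k = 6
Original area = 19 in^2
Rule: under a linear scaling by k, areas scale by k^2.
k^2 = 6^2 = 36
New area = 19 * 36
New area = 684
684 in^2


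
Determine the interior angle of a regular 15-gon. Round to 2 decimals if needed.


Shape: regular pentadecagon (15 sides)
Formula: interior angle = (n - 2) * 180 / n
(n - 2) = 13
(n - 2) * 180 = 2340
angle = 2340 / 15
angle = 156
156 degrees


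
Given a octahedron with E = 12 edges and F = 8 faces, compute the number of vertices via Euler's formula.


Polyhedron: octahedron
Euler's formula for convex polyhedra: V - E + F = 2
Given: E = 12 edges and F = 8 faces
Solve for V:
V = 2 + E - F = 2 + 12 - 8 = 6
6 vertices


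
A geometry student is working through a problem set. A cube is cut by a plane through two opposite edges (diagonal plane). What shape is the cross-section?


Solid: cube
Cutting plane: through two opposite edges (diagonal plane)
Visualize the intersection of the plane with the solid's surface.
The boundary of the cut region is a rectangle.
rectangle


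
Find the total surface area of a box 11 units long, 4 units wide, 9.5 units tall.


Shape: rectangular prism
l = 11 units, w = 4 units, h = 9.5 units
Formula: SA = 2(lw + lh + wh)
lw = 44, lh = 104.5, wh = 38
lw + lh + wh = 186.5
SA = 2 * 186.5
SA = 373
373 units^2


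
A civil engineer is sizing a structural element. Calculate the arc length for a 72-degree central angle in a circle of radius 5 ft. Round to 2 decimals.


Shape: circular arc
Radius r = 5 ft, Angle = 72 degrees
Formula: L = (angle/360) * 2 * pi * r
2 * pi * r = 10 * pi
L = (72/360) * 10 * pi
L = 2 * pi
L = 6.28
6.28 ft


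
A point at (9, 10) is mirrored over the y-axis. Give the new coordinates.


Transformation: reflection
Original point: (9, 10)
Rule for reflection over the y-axis: (x, y) -> (-x, y)
Apply: (9, 10) -> (-9, 10)
(-9, 10)


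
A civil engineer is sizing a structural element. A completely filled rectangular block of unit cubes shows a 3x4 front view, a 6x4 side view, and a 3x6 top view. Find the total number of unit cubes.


Orthographic views of a solid rectangular block:
Front view 3 x 4 -> length = 3, height = 4
Side view 6 x 4 -> width = 6, height = 4 (consistent)
Top view 3 x 6 -> confirms length = 3, width = 6
The block is 3 x 6 x 4.
Total unit cubes = 3 * 6 * 4 = 72
72 unit cubes


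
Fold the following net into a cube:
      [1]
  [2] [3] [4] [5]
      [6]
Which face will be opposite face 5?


Net: cross layout. Take square 3 as the base (bottom).
Fold the four squares in the horizontal row up around 3: 2 -> left, 4 -> right, 5 wraps to the top.
Fold 1 and 6 up from 3: 1 -> back, 6 -> front.
Opposite pairs are therefore: (1, 6), (2, 4), (3, 5).
Face 5 is opposite face 3.
face 3


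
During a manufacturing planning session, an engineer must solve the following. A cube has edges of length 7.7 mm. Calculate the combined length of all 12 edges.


Shape: cube
Side s = 7.7 mm
A cube has 12 edges, all equal.
Formula: total edge length = 12 * s
Total = 12 * 7.7
Total = 92.4
92.4 mm


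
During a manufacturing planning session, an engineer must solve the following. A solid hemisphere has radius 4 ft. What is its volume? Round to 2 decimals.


Shape: hemisphere (half of a sphere)
Radius r = 4 ft
Formula: V = (1/2) * (4/3) * pi * r^3 = (2/3) * pi * r^3
r^3 = 64
(2/3) * 64 = 42.666667
V = 42.666667 * pi
V = 134.04
134.04 ft^3


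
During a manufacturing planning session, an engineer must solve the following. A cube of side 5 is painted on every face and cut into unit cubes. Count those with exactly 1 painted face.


Large cube: 5 x 5 x 5, cut into unit cubes.
n = 5, so n - 2 = 3
Cubes with 1 painted face lie in the interior of each face.
A cube has 6 faces; each contributes (n - 2)^2 = 9 such cubes.
Count = 6 * 9 = 54
54 unit cubes


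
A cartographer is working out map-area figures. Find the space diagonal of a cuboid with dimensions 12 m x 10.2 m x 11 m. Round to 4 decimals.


Shape: rectangular box (space diagonal)
l = 12 m, w = 10.2 m, h = 11 m
Visualize: the diagonal of the base, then a right triangle with that diagonal and the height.
Formula: d = sqrt(l^2 + w^2 + h^2)
l^2 + w^2 + h^2 = 144 + 104.04 + 121 = 369.04
d = sqrt(369.04)
d = 19.2104
19.2104 m


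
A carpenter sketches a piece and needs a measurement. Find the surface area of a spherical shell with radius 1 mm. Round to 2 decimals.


Shape: sphere
Radius r = 1 mm
Formula: SA = 4 * pi * r^2
r^2 = 1
SA = 4 * pi * 1
SA = 4 * pi
SA = 12.57
12.57 mm^2


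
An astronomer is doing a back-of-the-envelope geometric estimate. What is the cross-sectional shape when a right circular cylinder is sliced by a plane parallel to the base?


Solid: right circular cylinder
Cutting plane: parallel to the base
Visualize the intersection of the plane with the solid's surface.
The boundary of the cut region is a circle.
circle


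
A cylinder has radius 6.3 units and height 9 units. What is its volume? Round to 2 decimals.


Shape: cylinder
Radius r = 6.3 units, Height h = 9 units
Formula: V = pi * r^2 * h
r^2 = 39.69
V = pi * 39.69 * 9
V = 357.21 * pi
V = 1122.21
1122.21 units^3


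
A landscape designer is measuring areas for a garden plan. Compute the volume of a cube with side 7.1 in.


Shape: cube
Side s = 7.1 in
Formula: V = s^3
V = 7.1 * 7.1 * 7.1
V = 50.41 * 7.1
V = 357.911
357.911 in^3


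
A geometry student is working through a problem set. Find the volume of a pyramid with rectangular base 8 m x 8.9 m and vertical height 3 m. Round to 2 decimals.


Shape: rectangular pyramid
Base: 8 m x 8.9 m, Height h = 3 m
Formula: V = (1/3) * base_area * h
base_area = 8 * 8.9 = 71.2
base_area * h = 71.2 * 3 = 213.6
V = 213.6 / 3
V = 71.2
71.2 m^3


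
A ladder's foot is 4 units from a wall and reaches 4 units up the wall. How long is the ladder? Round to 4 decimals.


Shape: right triangle
Legs a = 4 units, b = 4 units
Formula: c = sqrt(a^2 + b^2)
a^2 = 16, b^2 = 16
a^2 + b^2 = 32
c = sqrt(32)
c = 5.6569
5.6569 units


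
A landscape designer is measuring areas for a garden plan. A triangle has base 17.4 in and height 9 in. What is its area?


Shape: triangle
Base b = 17.4 in, Height h = 9 in
Formula: A = (1/2) * b * h
A = 0.5 * 17.4 * 9
A = 0.5 * 156.6
A = 78.3
78.3 in^2


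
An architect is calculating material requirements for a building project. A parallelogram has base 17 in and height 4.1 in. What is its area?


Shape: parallelogram
Base b = 17 in, Height h = 4.1 in
Formula: A = b * h
A = 17 * 4.1
A = 69.7
69.7 in^2


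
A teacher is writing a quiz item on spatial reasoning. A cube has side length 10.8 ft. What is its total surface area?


Shape: cube
Side s = 10.8 ft
A cube has 6 square faces.
Formula: SA = 6 * s^2
s^2 = 116.64
SA = 6 * 116.64
SA = 699.84
699.84 ft^2


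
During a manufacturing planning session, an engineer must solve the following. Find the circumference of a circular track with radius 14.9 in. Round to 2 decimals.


Shape: circle
Radius r = 14.9 in
Formula: C = 2 * pi * r
C = 2 * pi * 14.9
C = 29.8 * pi
C = 93.62
93.62 in


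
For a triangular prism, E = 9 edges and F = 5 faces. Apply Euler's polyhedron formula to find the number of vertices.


Polyhedron: triangular prism
Euler's formula for convex polyhedra: V - E + F = 2
Given: E = 9 edges and F = 5 faces
Solve for V:
V = 2 + E - F = 2 + 9 - 5 = 6
6 vertices


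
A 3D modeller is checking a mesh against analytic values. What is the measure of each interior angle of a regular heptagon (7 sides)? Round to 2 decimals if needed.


Shape: regular heptagon (7 sides)
Formula: interior angle = (n - 2) * 180 / n
(n - 2) = 5
(n - 2) * 180 = 900
angle = 900 / 7
angle = 128.57
128.57 degrees


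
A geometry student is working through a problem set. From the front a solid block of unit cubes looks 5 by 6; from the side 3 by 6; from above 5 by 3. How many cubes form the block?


Orthographic views of a solid rectangular block:
Front view 5 x 6 -> length = 5, height = 6
Side view 3 x 6 -> width = 3, height = 6 (consistent)
Top view 5 x 3 -> confirms length = 5, width = 3
The block is 5 x 3 x 6.
Total unit cubes = 5 * 3 * 6 = 90
90 unit cubes


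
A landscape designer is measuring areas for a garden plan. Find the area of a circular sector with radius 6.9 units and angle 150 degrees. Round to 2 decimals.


Shape: circular sector
Radius r = 6.9 units, Angle = 150 degrees
Formula: A = (angle/360) * pi * r^2
r^2 = 47.61
Fraction of circle = 150/360
A = (150/360) * pi * 47.61
A = 19.8375 * pi
A = 62.32
62.32 units^2


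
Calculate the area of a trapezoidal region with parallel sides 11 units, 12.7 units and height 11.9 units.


Shape: trapezoid
Parallel sides a = 11 units, b = 12.7 units; Height h = 11.9 units
Formula: A = (a + b) * h / 2
a + b = 11 + 12.7 = 23.7
A = 23.7 * 11.9 / 2
A = 282.03 / 2
A = 141.015
141.015 units^2


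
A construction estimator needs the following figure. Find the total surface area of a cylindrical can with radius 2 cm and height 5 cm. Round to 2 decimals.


Shape: closed cylinder
Radius r = 2 cm, Height h = 5 cm
Formula: SA = 2*pi*r^2 + 2*pi*r*h = 2*pi*r*(r + h)
r + h = 7
2 * r * (r + h) = 2 * 2 * 7 = 28
SA = 28 * pi
SA = 87.96
87.96 cm^2


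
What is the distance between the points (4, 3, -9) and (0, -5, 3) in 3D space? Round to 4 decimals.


3D distance between two points
P1 = (4, 3, -9), P2 = (0, -5, 3)
Formula: d = sqrt((x2-x1)^2 + (y2-y1)^2 + (z2-z1)^2)
dx = 0 - 4 = -4
dy = -5 - 3 = -8
dz = 3 - -9 = 12
dx^2 + dy^2 + dz^2 = 16 + 64 + 144 = 224
d = sqrt(224)
d = 14.9666
14.9666 units


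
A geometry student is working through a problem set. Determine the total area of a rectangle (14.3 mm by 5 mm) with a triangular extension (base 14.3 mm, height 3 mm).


Composite shape: rectangle + triangle
Rectangle area = 14.3 * 5 = 71.5
Triangle area = 0.5 * 14.3 * 3 = 21.45
Total = 71.5 + 21.45
Total = 92.95
92.95 mm^2


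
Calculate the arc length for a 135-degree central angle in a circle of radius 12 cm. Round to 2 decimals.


Shape: circular arc
Radius r = 12 cm, Angle = 135 degrees
Formula: L = (angle/360) * 2 * pi * r
2 * pi * r = 24 * pi
L = (135/360) * 24 * pi
L = 9 * pi
L = 28.27
28.27 cm


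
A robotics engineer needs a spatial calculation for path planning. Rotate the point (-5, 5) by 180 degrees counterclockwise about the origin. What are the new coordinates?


Transformation: rotation about the origin
Original point: (-5, 5)
Rule for 180 deg: (x, y) -> (-x, -y)
Apply: (-5, 5) -> (5, -5)
(5, -5)


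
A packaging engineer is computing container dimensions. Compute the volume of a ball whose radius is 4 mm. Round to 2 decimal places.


Shape: sphere
Radius r = 4 mm
Formula: V = (4/3) * pi * r^3
r^3 = 64
(4/3) * 64 = 85.333333
V = 85.333333 * pi
V = 268.08
268.08 mm^3


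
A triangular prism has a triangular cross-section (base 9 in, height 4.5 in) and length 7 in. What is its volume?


Shape: triangular prism
Triangle base = 9 in, triangle height = 4.5 in, prism length L = 7 in
Formula: V = (1/2 * b * h_tri) * L
Cross-section area = 0.5 * 9 * 4.5 = 20.25
V = 20.25 * 7
V = 141.75
141.75 in^3


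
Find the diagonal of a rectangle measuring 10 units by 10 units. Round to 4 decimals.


Shape: rectangle (diagonal via Pythagoras)
Sides: 10 units and 10 units
Formula: d = sqrt(l^2 + w^2)
l^2 = 100, w^2 = 100
l^2 + w^2 = 200
d = sqrt(200)
d = 14.1421
14.1421 units


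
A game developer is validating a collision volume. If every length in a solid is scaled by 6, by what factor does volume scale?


Linear scale factor k = 6
Rule: under a linear scaling by k, volumes scale by k^3.
k^3 = 6 * 6 * 6
k^3 = 36 * 6
k^3 = 216
Volume scales by a factor of 216.
216 (dimensionless)


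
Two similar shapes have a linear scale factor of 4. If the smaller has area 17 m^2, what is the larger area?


Linear scale factor k = 4
Original area = 17 m^2
Rule: under a linear scaling by k, areas scale by k^2.
k^2 = 4^2 = 16
New area = 17 * 16
New area = 272
272 m^2


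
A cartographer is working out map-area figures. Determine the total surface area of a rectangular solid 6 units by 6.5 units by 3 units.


Shape: rectangular prism
l = 6 units, w = 6.5 units, h = 3 units
Formula: SA = 2(lw + lh + wh)
lw = 39, lh = 18, wh = 19.5
lw + lh + wh = 76.5
SA = 2 * 76.5
SA = 153
153 units^2


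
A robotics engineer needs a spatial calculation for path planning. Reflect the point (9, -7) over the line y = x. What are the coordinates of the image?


Transformation: reflection
Original point: (9, -7)
Rule for reflection over y = x: (x, y) -> (y, x)
Apply: (9, -7) -> (-7, 9)
(-7, 9)


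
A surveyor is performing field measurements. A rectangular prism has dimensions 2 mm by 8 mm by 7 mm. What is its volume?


Shape: rectangular prism
l = 2 mm, w = 8 mm, h = 7 mm
Formula: V = l * w * h
V = 2 * 8 * 7
V = 16 * 7
V = 112
112 mm^3


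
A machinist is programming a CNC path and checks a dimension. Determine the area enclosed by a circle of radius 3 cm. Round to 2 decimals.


Shape: circle
Radius r = 3 cm
Formula: A = pi * r^2
r^2 = 3^2 = 9
A = pi * 9
A = 28.27
28.27 cm^2


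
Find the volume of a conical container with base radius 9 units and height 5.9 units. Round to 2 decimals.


Shape: cone
Radius r = 9 units, Height h = 5.9 units
Formula: V = (1/3) * pi * r^2 * h
r^2 = 81
pi * r^2 * h = pi * 81 * 5.9 = 477.9 * pi
V = 477.9 * pi / 3
V = 500.46
500.46 units^3


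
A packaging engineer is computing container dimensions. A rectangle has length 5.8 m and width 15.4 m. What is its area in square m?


Shape: rectangle
Length l = 5.8 m, Width w = 15.4 m
Formula: A = l * w
A = 5.8 * 15.4
A = 89.32
89.32 m^2


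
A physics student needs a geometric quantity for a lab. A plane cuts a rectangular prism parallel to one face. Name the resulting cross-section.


Solid: rectangular prism
Cutting plane: parallel to one face
Visualize the intersection of the plane with the solid's surface.
The boundary of the cut region is a rectangle.
rectangle


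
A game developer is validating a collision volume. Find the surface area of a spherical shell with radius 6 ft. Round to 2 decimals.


Shape: sphere
Radius r = 6 ft
Formula: SA = 4 * pi * r^2
r^2 = 36
SA = 4 * pi * 36
SA = 144 * pi
SA = 452.39
452.39 ft^2


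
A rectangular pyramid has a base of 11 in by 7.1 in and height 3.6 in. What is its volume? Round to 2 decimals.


Shape: rectangular pyramid
Base: 11 in x 7.1 in, Height h = 3.6 in
Formula: V = (1/3) * base_area * h
base_area = 11 * 7.1 = 78.1
base_area * h = 78.1 * 3.6 = 281.16
V = 281.16 / 3
V = 93.72
93.72 in^3


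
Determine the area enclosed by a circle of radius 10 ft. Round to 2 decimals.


Shape: circle
Radius r = 10 ft
Formula: A = pi * r^2
r^2 = 10^2 = 100
A = pi * 100
A = 314.16
314.16 ft^2


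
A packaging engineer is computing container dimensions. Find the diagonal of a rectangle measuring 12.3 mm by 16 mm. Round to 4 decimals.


Shape: rectangle (diagonal via Pythagoras)
Sides: 12.3 mm and 16 mm
Formula: d = sqrt(l^2 + w^2)
l^2 = 151.29, w^2 = 256
l^2 + w^2 = 407.29
d = sqrt(407.29)
d = 20.1814
20.1814 mm


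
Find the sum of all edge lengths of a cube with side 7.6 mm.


Shape: cube
Side s = 7.6 mm
A cube has 12 edges, all equal.
Formula: total edge length = 12 * s
Total = 12 * 7.6
Total = 91.2
91.2 mm


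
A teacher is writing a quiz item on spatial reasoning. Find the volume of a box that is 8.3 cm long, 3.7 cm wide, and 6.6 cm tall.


Shape: rectangular prism
l = 8.3 cm, w = 3.7 cm, h = 6.6 cm
Formula: V = l * w * h
V = 8.3 * 3.7 * 6.6
V = 30.71 * 6.6
V = 202.686
202.686 cm^3


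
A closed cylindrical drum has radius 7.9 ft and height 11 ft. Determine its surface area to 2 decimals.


Shape: closed cylinder
Radius r = 7.9 ft, Height h = 11 ft
Formula: SA = 2*pi*r^2 + 2*pi*r*h = 2*pi*r*(r + h)
r + h = 18.9
2 * r * (r + h) = 2 * 7.9 * 18.9 = 298.62
SA = 298.62 * pi
SA = 938.14
938.14 ft^2


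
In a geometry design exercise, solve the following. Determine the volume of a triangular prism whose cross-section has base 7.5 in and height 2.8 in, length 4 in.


Shape: triangular prism
Triangle base = 7.5 in, triangle height = 2.8 in, prism length L = 4 in
Formula: V = (1/2 * b * h_tri) * L
Cross-section area = 0.5 * 7.5 * 2.8 = 10.5
V = 10.5 * 4
V = 42
42 in^3


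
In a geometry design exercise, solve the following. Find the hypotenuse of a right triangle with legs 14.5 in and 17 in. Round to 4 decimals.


Shape: right triangle
Legs a = 14.5 in, b = 17 in
Formula: c = sqrt(a^2 + b^2)
a^2 = 210.25, b^2 = 289
a^2 + b^2 = 499.25
c = sqrt(499.25)
c = 22.3439
22.3439 in


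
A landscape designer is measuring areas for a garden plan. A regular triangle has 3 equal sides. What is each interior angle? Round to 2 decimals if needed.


Shape: regular triangle (3 sides)
Formula: interior angle = (n - 2) * 180 / n
(n - 2) = 1
(n - 2) * 180 = 180
angle = 180 / 3
angle = 60
60 degrees


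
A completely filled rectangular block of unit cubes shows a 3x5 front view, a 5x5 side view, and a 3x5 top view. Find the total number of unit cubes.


Orthographic views of a solid rectangular block:
Front view 3 x 5 -> length = 3, height = 5
Side view 5 x 5 -> width = 5, height = 5 (consistent)
Top view 3 x 5 -> confirms length = 3, width = 5
The block is 3 x 5 x 5.
Total unit cubes = 3 * 5 * 5 = 75
75 unit cubes


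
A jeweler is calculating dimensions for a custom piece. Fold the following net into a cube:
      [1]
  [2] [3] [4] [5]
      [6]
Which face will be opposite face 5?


Net: cross layout. Take square 3 as the base (bottom).
Fold the four squares in the horizontal row up around 3: 2 -> left, 4 -> right, 5 wraps to the top.
Fold 1 and 6 up from 3: 1 -> back, 6 -> front.
Opposite pairs are therefore: (1, 6), (2, 4), (3, 5).
Face 5 is opposite face 3.
face 3


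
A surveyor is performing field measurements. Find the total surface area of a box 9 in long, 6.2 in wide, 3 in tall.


Shape: rectangular prism
l = 9 in, w = 6.2 in, h = 3 in
Formula: SA = 2(lw + lh + wh)
lw = 55.8, lh = 27, wh = 18.6
lw + lh + wh = 101.4
SA = 2 * 101.4
SA = 202.8
202.8 in^2


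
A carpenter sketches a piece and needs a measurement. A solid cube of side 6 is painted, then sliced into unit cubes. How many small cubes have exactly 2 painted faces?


Large cube: 6 x 6 x 6, cut into unit cubes.
n = 6, so n - 2 = 4
Cubes with 2 painted faces lie along the edges, excluding corners.
A cube has 12 edges; each contributes (n - 2) = 4 such cubes.
Count = 12 * 4 = 48
48 unit cubes


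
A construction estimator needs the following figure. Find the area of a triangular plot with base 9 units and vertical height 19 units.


Shape: triangle
Base b = 9 units, Height h = 19 units
Formula: A = (1/2) * b * h
A = 0.5 * 9 * 19
A = 0.5 * 171
A = 85.5
85.5 units^2


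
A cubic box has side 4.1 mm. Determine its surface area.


Shape: cube
Side s = 4.1 mm
A cube has 6 square faces.
Formula: SA = 6 * s^2
s^2 = 16.81
SA = 6 * 16.81
SA = 100.86
100.86 mm^2


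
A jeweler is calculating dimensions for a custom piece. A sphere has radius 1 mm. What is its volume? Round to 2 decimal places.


Shape: sphere
Radius r = 1 mm
Formula: V = (4/3) * pi * r^3
r^3 = 1
(4/3) * 1 = 1.333333
V = 1.333333 * pi
V = 4.19
4.19 mm^3


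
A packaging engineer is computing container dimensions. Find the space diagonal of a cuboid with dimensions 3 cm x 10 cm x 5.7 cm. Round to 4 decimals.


Shape: rectangular box (space diagonal)
l = 3 cm, w = 10 cm, h = 5.7 cm
Visualize: the diagonal of the base, then a right triangle with that diagonal and the height.
Formula: d = sqrt(l^2 + w^2 + h^2)
l^2 + w^2 + h^2 = 9 + 100 + 32.49 = 141.49
d = sqrt(141.49)
d = 11.895
11.895 cm


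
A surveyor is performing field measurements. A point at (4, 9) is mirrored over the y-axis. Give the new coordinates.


Transformation: reflection
Original point: (4, 9)
Rule for reflection over the y-axis: (x, y) -> (-x, y)
Apply: (4, 9) -> (-4, 9)
(-4, 9)


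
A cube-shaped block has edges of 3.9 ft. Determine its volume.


Shape: cube
Side s = 3.9 ft
Formula: V = s^3
V = 3.9 * 3.9 * 3.9
V = 15.21 * 3.9
V = 59.319
59.319 ft^3


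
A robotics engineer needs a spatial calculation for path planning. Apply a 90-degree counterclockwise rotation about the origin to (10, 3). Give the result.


Transformation: rotation about the origin
Original point: (10, 3)
Rule for 90 deg counterclockwise: (x, y) -> (-y, x)
Apply: (10, 3) -> (-3, 10)
(-3, 10)


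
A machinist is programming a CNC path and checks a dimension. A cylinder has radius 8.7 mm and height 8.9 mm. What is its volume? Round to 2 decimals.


Shape: cylinder
Radius r = 8.7 mm, Height h = 8.9 mm
Formula: V = pi * r^2 * h
r^2 = 75.69
V = pi * 75.69 * 8.9
V = 673.641 * pi
V = 2116.31
2116.31 mm^3


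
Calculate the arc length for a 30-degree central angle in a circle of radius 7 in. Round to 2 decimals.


Shape: circular arc
Radius r = 7 in, Angle = 30 degrees
Formula: L = (angle/360) * 2 * pi * r
2 * pi * r = 14 * pi
L = (30/360) * 14 * pi
L = 1.166667 * pi
L = 3.67
3.67 in


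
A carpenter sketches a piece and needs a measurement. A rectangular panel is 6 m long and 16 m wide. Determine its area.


Shape: rectangle
Length l = 6 m, Width w = 16 m
Formula: A = l * w
A = 6 * 16
A = 96
96 m^2


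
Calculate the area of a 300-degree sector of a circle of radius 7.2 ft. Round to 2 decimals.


Shape: circular sector
Radius r = 7.2 ft, Angle = 300 degrees
Formula: A = (angle/360) * pi * r^2
r^2 = 51.84
Fraction of circle = 300/360
A = (300/360) * pi * 51.84
A = 43.2 * pi
A = 135.72
135.72 ft^2


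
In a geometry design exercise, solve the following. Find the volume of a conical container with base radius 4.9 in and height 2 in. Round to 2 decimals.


Shape: cone
Radius r = 4.9 in, Height h = 2 in
Formula: V = (1/3) * pi * r^2 * h
r^2 = 24.01
pi * r^2 * h = pi * 24.01 * 2 = 48.02 * pi
V = 48.02 * pi / 3
V = 50.29
50.29 in^3


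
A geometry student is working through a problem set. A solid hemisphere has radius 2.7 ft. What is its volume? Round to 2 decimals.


Shape: hemisphere (half of a sphere)
Radius r = 2.7 ft
Formula: V = (1/2) * (4/3) * pi * r^3 = (2/3) * pi * r^3
r^3 = 19.683
(2/3) * 19.683 = 13.122
V = 13.122 * pi
V = 41.22
41.22 ft^3


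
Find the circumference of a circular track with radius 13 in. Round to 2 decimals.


Shape: circle
Radius r = 13 in
Formula: C = 2 * pi * r
C = 2 * pi * 13
C = 26 * pi
C = 81.68
81.68 in


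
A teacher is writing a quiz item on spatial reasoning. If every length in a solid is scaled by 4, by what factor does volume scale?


Linear scale factor k = 4
Rule: under a linear scaling by k, volumes scale by k^3.
k^3 = 4 * 4 * 4
k^3 = 16 * 4
k^3 = 64
Volume scales by a factor of 64.
64 (dimensionless)


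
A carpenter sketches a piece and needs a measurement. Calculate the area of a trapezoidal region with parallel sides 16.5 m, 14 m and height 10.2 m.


Shape: trapezoid
Parallel sides a = 16.5 m, b = 14 m; Height h = 10.2 m
Formula: A = (a + b) * h / 2
a + b = 16.5 + 14 = 30.5
A = 30.5 * 10.2 / 2
A = 311.1 / 2
A = 155.55
155.55 m^2


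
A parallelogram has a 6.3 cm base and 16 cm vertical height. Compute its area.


Shape: parallelogram
Base b = 6.3 cm, Height h = 16 cm
Formula: A = b * h
A = 6.3 * 16
A = 100.8
100.8 cm^2


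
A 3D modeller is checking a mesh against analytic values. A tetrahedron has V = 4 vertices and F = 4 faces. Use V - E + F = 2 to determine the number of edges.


Polyhedron: tetrahedron
Euler's formula for convex polyhedra: V - E + F = 2
Given: V = 4 vertices and F = 4 faces
Solve for E:
E = V + F - 2 = 4 + 4 - 2 = 6
6 edges


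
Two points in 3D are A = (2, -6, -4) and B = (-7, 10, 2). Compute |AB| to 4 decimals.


3D distance between two points
P1 = (2, -6, -4), P2 = (-7, 10, 2)
Formula: d = sqrt((x2-x1)^2 + (y2-y1)^2 + (z2-z1)^2)
dx = -7 - 2 = -9
dy = 10 - -6 = 16
dz = 2 - -4 = 6
dx^2 + dy^2 + dz^2 = 81 + 256 + 36 = 373
d = sqrt(373)
d = 19.3132
19.3132 units


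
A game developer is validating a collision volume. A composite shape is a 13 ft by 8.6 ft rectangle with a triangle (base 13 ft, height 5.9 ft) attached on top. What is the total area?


Composite shape: rectangle + triangle
Rectangle area = 13 * 8.6 = 111.8
Triangle area = 0.5 * 13 * 5.9 = 38.35
Total = 111.8 + 38.35
Total = 150.15
150.15 ft^2


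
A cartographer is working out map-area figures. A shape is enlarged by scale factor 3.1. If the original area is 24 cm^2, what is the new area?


Linear scale factor k = 3.1
Original area = 24 cm^2
Rule: under a linear scaling by k, areas scale by k^2.
k^2 = 3.1^2 = 9.61
New area = 24 * 9.61
New area = 230.64
230.64 cm^2


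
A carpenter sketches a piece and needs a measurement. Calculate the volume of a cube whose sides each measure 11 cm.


Shape: cube
Side s = 11 cm
Formula: V = s^3
V = 11 * 11 * 11
V = 121 * 11
V = 1331
1331 cm^3


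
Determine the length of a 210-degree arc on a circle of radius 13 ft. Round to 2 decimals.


Shape: circular arc
Radius r = 13 ft, Angle = 210 degrees
Formula: L = (angle/360) * 2 * pi * r
2 * pi * r = 26 * pi
L = (210/360) * 26 * pi
L = 15.166667 * pi
L = 47.65
47.65 ft


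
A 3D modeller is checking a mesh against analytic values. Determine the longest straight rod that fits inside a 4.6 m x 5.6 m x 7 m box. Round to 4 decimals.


Shape: rectangular box (space diagonal)
l = 4.6 m, w = 5.6 m, h = 7 m
Visualize: the diagonal of the base, then a right triangle with that diagonal and the height.
Formula: d = sqrt(l^2 + w^2 + h^2)
l^2 + w^2 + h^2 = 21.16 + 31.36 + 49 = 101.52
d = sqrt(101.52)
d = 10.0757
10.0757 m


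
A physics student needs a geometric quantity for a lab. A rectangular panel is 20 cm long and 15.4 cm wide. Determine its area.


Shape: rectangle
Length l = 20 cm, Width w = 15.4 cm
Formula: A = l * w
A = 20 * 15.4
A = 308
308 cm^2


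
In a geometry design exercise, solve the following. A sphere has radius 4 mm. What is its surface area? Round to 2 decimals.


Shape: sphere
Radius r = 4 mm
Formula: SA = 4 * pi * r^2
r^2 = 16
SA = 4 * pi * 16
SA = 64 * pi
SA = 201.06
201.06 mm^2


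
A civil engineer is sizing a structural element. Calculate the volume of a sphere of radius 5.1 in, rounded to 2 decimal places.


Shape: sphere
Radius r = 5.1 in
Formula: V = (4/3) * pi * r^3
r^3 = 132.651
(4/3) * 132.651 = 176.868
V = 176.868 * pi
V = 555.65
555.65 in^3


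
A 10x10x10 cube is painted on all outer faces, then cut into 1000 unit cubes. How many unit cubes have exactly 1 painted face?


Large cube: 10 x 10 x 10, cut into unit cubes.
n = 10, so n - 2 = 8
Cubes with 1 painted face lie in the interior of each face.
A cube has 6 faces; each contributes (n - 2)^2 = 64 such cubes.
Count = 6 * 64 = 384
384 unit cubes


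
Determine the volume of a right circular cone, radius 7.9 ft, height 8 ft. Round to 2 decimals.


Shape: cone
Radius r = 7.9 ft, Height h = 8 ft
Formula: V = (1/3) * pi * r^2 * h
r^2 = 62.41
pi * r^2 * h = pi * 62.41 * 8 = 499.28 * pi
V = 499.28 * pi / 3
V = 522.84
522.84 ft^3


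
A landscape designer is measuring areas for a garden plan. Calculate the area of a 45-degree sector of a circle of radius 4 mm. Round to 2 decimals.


Shape: circular sector
Radius r = 4 mm, Angle = 45 degrees
Formula: A = (angle/360) * pi * r^2
r^2 = 16
Fraction of circle = 45/360
A = (45/360) * pi * 16
A = 2 * pi
A = 6.28
6.28 mm^2


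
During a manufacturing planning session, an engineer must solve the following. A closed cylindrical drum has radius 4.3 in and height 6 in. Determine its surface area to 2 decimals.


Shape: closed cylinder
Radius r = 4.3 in, Height h = 6 in
Formula: SA = 2*pi*r^2 + 2*pi*r*h = 2*pi*r*(r + h)
r + h = 10.3
2 * r * (r + h) = 2 * 4.3 * 10.3 = 88.58
SA = 88.58 * pi
SA = 278.28
278.28 in^2


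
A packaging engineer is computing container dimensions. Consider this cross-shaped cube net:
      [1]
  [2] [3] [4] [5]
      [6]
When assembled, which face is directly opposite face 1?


Net: cross layout. Take square 3 as the base (bottom).
Fold the four squares in the horizontal row up around 3: 2 -> left, 4 -> right, 5 wraps to the top.
Fold 1 and 6 up from 3: 1 -> back, 6 -> front.
Opposite pairs are therefore: (1, 6), (2, 4), (3, 5).
Face 1 is opposite face 6.
face 6


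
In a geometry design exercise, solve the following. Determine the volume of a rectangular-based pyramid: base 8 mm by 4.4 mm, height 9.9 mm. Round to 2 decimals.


Shape: rectangular pyramid
Base: 8 mm x 4.4 mm, Height h = 9.9 mm
Formula: V = (1/3) * base_area * h
base_area = 8 * 4.4 = 35.2
base_area * h = 35.2 * 9.9 = 348.48
V = 348.48 / 3
V = 116.16
116.16 mm^3


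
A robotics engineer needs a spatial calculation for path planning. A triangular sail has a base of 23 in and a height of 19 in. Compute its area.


Shape: triangle
Base b = 23 in, Height h = 19 in
Formula: A = (1/2) * b * h
A = 0.5 * 23 * 19
A = 0.5 * 437
A = 218.5
218.5 in^2


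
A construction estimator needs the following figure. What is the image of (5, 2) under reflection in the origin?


Transformation: reflection
Original point: (5, 2)
Rule for reflection through the origin: (x, y) -> (-x, -y)
Apply: (5, 2) -> (-5, -2)
(-5, -2)


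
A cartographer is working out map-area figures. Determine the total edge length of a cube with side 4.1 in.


Shape: cube
Side s = 4.1 in
A cube has 12 edges, all equal.
Formula: total edge length = 12 * s
Total = 12 * 4.1
Total = 49.2
49.2 in


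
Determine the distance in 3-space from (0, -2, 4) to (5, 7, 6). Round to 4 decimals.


3D distance between two points
P1 = (0, -2, 4), P2 = (5, 7, 6)
Formula: d = sqrt((x2-x1)^2 + (y2-y1)^2 + (z2-z1)^2)
dx = 5 - 0 = 5
dy = 7 - -2 = 9
dz = 6 - 4 = 2
dx^2 + dy^2 + dz^2 = 25 + 81 + 4 = 110
d = sqrt(110)
d = 10.4881
10.4881 units


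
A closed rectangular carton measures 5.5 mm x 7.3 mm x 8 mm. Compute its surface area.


Shape: rectangular prism
l = 5.5 mm, w = 7.3 mm, h = 8 mm
Formula: SA = 2(lw + lh + wh)
lw = 40.15, lh = 44, wh = 58.4
lw + lh + wh = 142.55
SA = 2 * 142.55
SA = 285.1
285.1 mm^2


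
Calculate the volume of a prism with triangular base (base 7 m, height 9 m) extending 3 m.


Shape: triangular prism
Triangle base = 7 m, triangle height = 9 m, prism length L = 3 m
Formula: V = (1/2 * b * h_tri) * L
Cross-section area = 0.5 * 7 * 9 = 31.5
V = 31.5 * 3
V = 94.5
94.5 m^3


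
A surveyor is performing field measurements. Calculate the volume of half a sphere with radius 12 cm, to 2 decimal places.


Shape: hemisphere (half of a sphere)
Radius r = 12 cm
Formula: V = (1/2) * (4/3) * pi * r^3 = (2/3) * pi * r^3
r^3 = 1728
(2/3) * 1728 = 1152
V = 1152 * pi
V = 3619.11
3619.11 cm^3


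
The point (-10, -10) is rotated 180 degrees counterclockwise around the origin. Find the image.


Transformation: rotation about the origin
Original point: (-10, -10)
Rule for 180 deg: (x, y) -> (-x, -y)
Apply: (-10, -10) -> (10, 10)
(10, 10)


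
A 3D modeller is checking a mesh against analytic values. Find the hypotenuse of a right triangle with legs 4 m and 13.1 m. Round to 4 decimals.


Shape: right triangle
Legs a = 4 m, b = 13.1 m
Formula: c = sqrt(a^2 + b^2)
a^2 = 16, b^2 = 171.61
a^2 + b^2 = 187.61
c = sqrt(187.61)
c = 13.6971
13.6971 m


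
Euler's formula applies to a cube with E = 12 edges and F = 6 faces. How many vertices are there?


Polyhedron: cube
Euler's formula for convex polyhedra: V - E + F = 2
Given: E = 12 edges and F = 6 faces
Solve for V:
V = 2 + E - F = 2 + 12 - 6 = 8
8 vertices


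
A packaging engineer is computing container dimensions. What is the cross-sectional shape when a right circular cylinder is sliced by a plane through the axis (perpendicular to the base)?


Solid: right circular cylinder
Cutting plane: through the axis (perpendicular to the base)
Visualize the intersection of the plane with the solid's surface.
The boundary of the cut region is a rectangle.
rectangle


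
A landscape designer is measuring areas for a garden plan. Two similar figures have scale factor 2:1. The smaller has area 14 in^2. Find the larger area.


Linear scale factor k = 2
Original area = 14 in^2
Rule: under a linear scaling by k, areas scale by k^2.
k^2 = 2^2 = 4
New area = 14 * 4
New area = 56
56 in^2


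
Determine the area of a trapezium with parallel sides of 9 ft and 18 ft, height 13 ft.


Shape: trapezoid
Parallel sides a = 9 ft, b = 18 ft; Height h = 13 ft
Formula: A = (a + b) * h / 2
a + b = 9 + 18 = 27
A = 27 * 13 / 2
A = 351 / 2
A = 175.5
175.5 ft^2


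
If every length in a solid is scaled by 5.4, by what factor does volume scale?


Linear scale factor k = 5.4
Rule: under a linear scaling by k, volumes scale by k^3.
k^3 = 5.4 * 5.4 * 5.4
k^3 = 29.16 * 5.4
k^3 = 157.464
Volume scales by a factor of 157.464.
157.464 (dimensionless)


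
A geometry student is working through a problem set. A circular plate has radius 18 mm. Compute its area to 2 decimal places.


Shape: circle
Radius r = 18 mm
Formula: A = pi * r^2
r^2 = 18^2 = 324
A = pi * 324
A = 1017.88
1017.88 mm^2


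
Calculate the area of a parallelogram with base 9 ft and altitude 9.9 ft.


Shape: parallelogram
Base b = 9 ft, Height h = 9.9 ft
Formula: A = b * h
A = 9 * 9.9
A = 89.1
89.1 ft^2


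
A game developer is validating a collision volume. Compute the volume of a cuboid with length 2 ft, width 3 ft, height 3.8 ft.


Shape: rectangular prism
l = 2 ft, w = 3 ft, h = 3.8 ft
Formula: V = l * w * h
V = 2 * 3 * 3.8
V = 6 * 3.8
V = 22.8
22.8 ft^3


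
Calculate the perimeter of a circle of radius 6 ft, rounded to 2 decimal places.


Shape: circle
Radius r = 6 ft
Formula: C = 2 * pi * r
C = 2 * pi * 6
C = 12 * pi
C = 37.7
37.7 ft


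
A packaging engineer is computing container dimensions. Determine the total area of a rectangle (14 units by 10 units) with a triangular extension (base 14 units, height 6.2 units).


Composite shape: rectangle + triangle
Rectangle area = 14 * 10 = 140
Triangle area = 0.5 * 14 * 6.2 = 43.4
Total = 140 + 43.4
Total = 183.4
183.4 units^2


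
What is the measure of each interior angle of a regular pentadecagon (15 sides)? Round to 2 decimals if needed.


Shape: regular pentadecagon (15 sides)
Formula: interior angle = (n - 2) * 180 / n
(n - 2) = 13
(n - 2) * 180 = 2340
angle = 2340 / 15
angle = 156
156 degrees


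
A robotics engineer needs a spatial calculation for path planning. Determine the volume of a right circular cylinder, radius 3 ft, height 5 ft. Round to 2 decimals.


Shape: cylinder
Radius r = 3 ft, Height h = 5 ft
Formula: V = pi * r^2 * h
r^2 = 9
V = pi * 9 * 5
V = 45 * pi
V = 141.37
141.37 ft^3


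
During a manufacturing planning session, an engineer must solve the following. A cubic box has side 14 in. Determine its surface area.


Shape: cube
Side s = 14 in
A cube has 6 square faces.
Formula: SA = 6 * s^2
s^2 = 196
SA = 6 * 196
SA = 1176
1176 in^2


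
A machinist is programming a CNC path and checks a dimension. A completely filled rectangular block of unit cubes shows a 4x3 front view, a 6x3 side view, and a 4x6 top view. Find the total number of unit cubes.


Orthographic views of a solid rectangular block:
Front view 4 x 3 -> length = 4, height = 3
Side view 6 x 3 -> width = 6, height = 3 (consistent)
Top view 4 x 6 -> confirms length = 4, width = 6
The block is 4 x 6 x 3.
Total unit cubes = 4 * 6 * 3 = 72
72 unit cubes


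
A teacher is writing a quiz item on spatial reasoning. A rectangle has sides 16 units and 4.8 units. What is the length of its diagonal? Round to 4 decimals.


Shape: rectangle (diagonal via Pythagoras)
Sides: 16 units and 4.8 units
Formula: d = sqrt(l^2 + w^2)
l^2 = 256, w^2 = 23.04
l^2 + w^2 = 279.04
d = sqrt(279.04)
d = 16.7045
16.7045 units


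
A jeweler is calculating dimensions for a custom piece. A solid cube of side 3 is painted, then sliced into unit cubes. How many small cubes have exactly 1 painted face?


Large cube: 3 x 3 x 3, cut into unit cubes.
n = 3, so n - 2 = 1
Cubes with 1 painted face lie in the interior of each face.
A cube has 6 faces; each contributes (n - 2)^2 = 1 such cubes.
Count = 6 * 1 = 6
6 unit cubes


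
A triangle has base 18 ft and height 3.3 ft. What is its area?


Shape: triangle
Base b = 18 ft, Height h = 3.3 ft
Formula: A = (1/2) * b * h
A = 0.5 * 18 * 3.3
A = 0.5 * 59.4
A = 29.7
29.7 ft^2


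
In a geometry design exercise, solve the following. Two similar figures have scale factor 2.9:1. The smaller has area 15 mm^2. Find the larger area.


Linear scale factor k = 2.9
Original area = 15 mm^2
Rule: under a linear scaling by k, areas scale by k^2.
k^2 = 2.9^2 = 8.41
New area = 15 * 8.41
New area = 126.15
126.15 mm^2


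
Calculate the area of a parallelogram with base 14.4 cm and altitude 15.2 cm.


Shape: parallelogram
Base b = 14.4 cm, Height h = 15.2 cm
Formula: A = b * h
A = 14.4 * 15.2
A = 218.88
218.88 cm^2


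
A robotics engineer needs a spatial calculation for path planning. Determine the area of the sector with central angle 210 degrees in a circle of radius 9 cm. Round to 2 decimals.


Shape: circular sector
Radius r = 9 cm, Angle = 210 degrees
Formula: A = (angle/360) * pi * r^2
r^2 = 81
Fraction of circle = 210/360
A = (210/360) * pi * 81
A = 47.25 * pi
A = 148.44
148.44 cm^2
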